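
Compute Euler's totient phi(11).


phi(n) counts integers in [1, n] coprime to n. Using the multiplicative formula phi(n) = n * prod_{p | n} (1 - 1/p):
11 = 11, so
phi(11) = 11 * (1 - 1/11) = 10.

10


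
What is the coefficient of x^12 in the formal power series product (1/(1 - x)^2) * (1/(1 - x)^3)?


Combine the factors: (1/(1 - x)^2) * (1/(1 - x)^3) = 1/(1 - x)^5.
Then use 1/(1 - x)^r = sum_{k>=0} C(k + r - 1, r - 1) x^k with r = 5 and k = 12:
C(16, 4) = 1820.

1820


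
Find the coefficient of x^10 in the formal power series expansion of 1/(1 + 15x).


Write 1/(1 + c x) = 1/(1 - (-c) x) and apply the geometric-series identity
1/(1 - y) = sum_{k>=0} y^k to get 1/(1 + c x) = sum_{k>=0} (-c)^k x^k.
So the coefficient of x^k is (-c)^k = (-1)^k * c^k.
Here c = 15 and k = 10:
(-15)^10 = 1 * 576650390625 = 576650390625

576650390625


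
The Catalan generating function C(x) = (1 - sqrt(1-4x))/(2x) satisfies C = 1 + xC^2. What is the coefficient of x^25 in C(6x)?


Substituting x -> 6x scales the n-th coefficient by 6^n, so [x^25] C(6x) = 6^25 * C_25.
C_25 = C(2*25, 25)/(26) = 126410606437752/26 = 4861946401452.
So 6^25 * 4861946401452 = 28430288029929701376 * 4861946401452 = 138226536579360582077576172797952.

138226536579360582077576172797952


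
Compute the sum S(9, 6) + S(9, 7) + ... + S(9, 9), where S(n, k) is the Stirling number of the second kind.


By definition, S(n, k) counts partitions of an n-set into exactly k nonempty blocks.
Computing row n = 9 for k = 6..9:
S(9, k): 2646, 462, 36, 1
Sum = 3145.

3145


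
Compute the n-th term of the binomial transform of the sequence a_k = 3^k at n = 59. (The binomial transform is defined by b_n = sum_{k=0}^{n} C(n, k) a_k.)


With a_k = 3^k, b_n = sum_{k=0}^{n} C(n, k) 3^k = (1 + 3)^n by the binomial theorem.
For n = 59: (1 + 3)^59 = 4^59 = 332306998946228968225951765070086144.

332306998946228968225951765070086144


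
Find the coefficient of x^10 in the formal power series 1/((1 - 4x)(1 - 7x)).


By partial fractions or Cauchy convolution:
The coefficient equals sum_{k=0}^{10} 4^k * 7^(10-k).
= 657710813

657710813


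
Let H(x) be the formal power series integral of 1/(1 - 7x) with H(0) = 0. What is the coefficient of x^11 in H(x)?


1/(1 - 7x) = sum_{k>=0} 7^k x^k. Integrating termwise with H(0) = 0:
H(x) = sum_{k>=0} 7^k x^(k+1) / (k+1) = sum_{m>=1} 7^(m-1) x^m / m.
For m = 11: 7^10/11 = 282475249/11 = 282475249/11.

282475249/11


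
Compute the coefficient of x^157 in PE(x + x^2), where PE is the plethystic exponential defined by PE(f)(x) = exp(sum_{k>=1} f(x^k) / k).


With f(x) = x + x^2, the exponent is sum_{k>=1} (x^k + x^(2k)) / k = -ln(1 - x) - ln(1 - x^2). Exponentiating:
PE(x + x^2) = 1 / ((1 - x)(1 - x^2)).
This is the generating function for partitions of n into parts of size 1 or 2. The number of 2's can be any j in 0..78, and the rest are 1's, so
[x^157] = floor(157/2) + 1 = 79.

79


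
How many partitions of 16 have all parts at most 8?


Using the generating function (1-x)^(-1)(1-x^2)^(-1)...(1-x^8)^(-1),
the coefficient of x^16 counts these restricted partitions.
Result = 186

186


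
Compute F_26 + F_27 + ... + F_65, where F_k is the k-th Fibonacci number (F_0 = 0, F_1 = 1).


Use the identity sum_{k=0}^{N} F_k = F_{N+2} - 1 (which follows from F_{k+2} - F_{k+1} = F_k). Then
sum_{k=26}^{65} F_k = (F_{67} - 1) - (F_{27} - 1) = F_{67} - F_{27}.
Computing: F_{67} = 44945570212853, F_{27} = 196418, so
Sum = 44945570212853 - 196418 = 44945570016435.

44945570016435


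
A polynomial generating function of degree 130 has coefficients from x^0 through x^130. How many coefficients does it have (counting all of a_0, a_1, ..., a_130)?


A polynomial of degree 130 takes the form a_0 + a_1 x + ... + a_130 x^130.
The number of coefficients is 130 + 1 = 131.

131


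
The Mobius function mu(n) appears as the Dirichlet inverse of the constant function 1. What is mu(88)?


88 has a squared prime factor, so mu(88) = 0.
Factorization reveals a repeated prime.

0


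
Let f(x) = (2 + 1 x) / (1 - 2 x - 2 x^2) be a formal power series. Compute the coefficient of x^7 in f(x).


Write f(x) = sum_{k>=0} a_k x^k. Multiplying both sides by 1 - 2 x - 2 x^2 gives
(1 - 2 x - 2 x^2) sum_{k>=0} a_k x^k = 2 + 1 x.
Matching coefficients:
 x^0: a_0 = 2
 x^1: a_1 - 2 a_0 = 1  =>  a_1 = 2*2 + 1 = 5
 x^k (k >= 2): a_k = 2 a_{k-1} + 2 a_{k-2}.
Iterating: a_2 = 14, a_3 = 38, a_4 = 104, a_5 = 284, a_6 = 776, a_7 = 2120.
So the coefficient of x^7 is 2120.

2120


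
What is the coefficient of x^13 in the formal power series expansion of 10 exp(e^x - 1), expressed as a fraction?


exp(e^x - 1) is the exponential generating function for the Bell numbers Bell_k: exp(e^x - 1) = sum_{k>=0} Bell_k x^k / k!.
So the coefficient of x^13 in 10 exp(e^x - 1) is 10 Bell_13 / 13!.
Computing: Bell_13 = 27644437 and 13! = 6227020800, giving
10 * 27644437/6227020800 = 27644437/622702080.

27644437/622702080


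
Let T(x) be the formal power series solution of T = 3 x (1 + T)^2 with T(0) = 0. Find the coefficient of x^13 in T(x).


Apply the Lagrange inversion formula: if T = 3 x * phi(T) with phi(t) = (1 + t)^2, then [x^n] T = 3^n * (1/n) [t^(n-1)] phi(t)^n = 3^n * (1/n) [t^(n-1)] (1 + t)^(2n) = 3^n * (1/n) C(2n, n-1).
Using the identity C(2n, n-1) = C(2n, n) * n / (n+1), the unscaled factor equals C(2n, n) / (n+1) = C_n, the n-th Catalan number.
For n = 13: C_13 = C(26, 13) / 14 = 10400600/14 = 742900.
With the 3^13 = 1594323 factor, the coefficient is 1594323 * 742900 = 1184422556700.

1184422556700


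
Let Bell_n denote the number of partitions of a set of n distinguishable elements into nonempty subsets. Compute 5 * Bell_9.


Bell_9 can be computed from the Bell triangle or from Dobinski's identity Bell_n = (1/e) * sum_{k>=0} k^n / k!.
Computing Bell_9 = 21147.
Then 5 * 21147 = 105735.

105735


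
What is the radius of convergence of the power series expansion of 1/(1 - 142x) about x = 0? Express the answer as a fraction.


Expanding 1/(1 - 142x) = sum_{k>=0} 142^k x^k, the series converges when |142x| < 1, i.e., |x| < 1/142.
So the radius of convergence is 1/142 = 1/142.

1/142


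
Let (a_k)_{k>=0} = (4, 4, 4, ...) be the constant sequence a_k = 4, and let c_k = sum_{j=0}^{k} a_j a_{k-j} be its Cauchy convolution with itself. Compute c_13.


Since a_j = 4 for all j >= 0, the convolution sum becomes
c_k = sum_{j=0}^{k} 4 * 4 = 16 * (k + 1).
Equivalently, the generating function of (a_k) is 4/(1 - x) and its square is 16/(1 - x)^2 = sum_{k>=0} 16(k + 1) x^k.
For k = 13: 16 * 14 = 224.

224


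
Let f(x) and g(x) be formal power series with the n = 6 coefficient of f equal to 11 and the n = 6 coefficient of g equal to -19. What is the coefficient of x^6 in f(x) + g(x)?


Addition of formal power series is termwise.
The coefficient of x^6 in f + g = 11 + -19
= -8

-8


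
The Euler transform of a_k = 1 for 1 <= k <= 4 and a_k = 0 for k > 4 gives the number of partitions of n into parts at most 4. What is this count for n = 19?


Partitions of 19 into parts at most 4:
Using generating function (1-x)^(-1)(1-x^2)^(-1)...(1-x^4)^(-1),
the coefficient of x^19 = 94

94


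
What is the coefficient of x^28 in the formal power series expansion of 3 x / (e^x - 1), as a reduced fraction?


The exponential generating function for Bernoulli numbers is
x / (e^x - 1) = sum_{k>=0} B_k x^k / k!.
So the coefficient of x^28 in 3 x / (e^x - 1) is 3 B_28 / 28!.
Computing: B_28 = -23749461029/870, 28! = 304888344611713860501504000000, giving
3 * -23749461029/870 / 304888344611713860501504000000 = -3392780147/12631088562485288506490880000000.

-3392780147/12631088562485288506490880000000


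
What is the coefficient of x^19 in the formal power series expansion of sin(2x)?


The Maclaurin series is sin(t) = sum_{k>=0} (-1)^k t^(2k+1) / (2k+1)!, so substituting t = 2x, only odd powers of x are nonzero, with coefficient of x^(2k+1) equal to (-1)^k 2^(2k+1) / (2k+1)!.
Write 19 = 2*9 + 1, giving the coefficient (-1)^9 * 2^19 / 19! = -524288/121645100408832000 = -8/1856156927625.

-8/1856156927625


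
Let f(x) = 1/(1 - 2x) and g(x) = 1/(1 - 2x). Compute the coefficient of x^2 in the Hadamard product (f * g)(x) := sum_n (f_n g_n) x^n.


f has coefficients f_k = 2^k and g has coefficients g_k = 2^k, so the Hadamard product has coefficient (f*g)_k = 2^k * 2^k = 4^k.
For k = 2: 4^2 = 16.

16


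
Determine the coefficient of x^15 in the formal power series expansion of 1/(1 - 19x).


The geometric series identity gives 1/(1 - c x) = sum_{k>=0} c^k x^k, so the coefficient of x^k is c^k.
Here c = 19 and k = 15.
Computing: 19^15 = 15181127029874798299

15181127029874798299


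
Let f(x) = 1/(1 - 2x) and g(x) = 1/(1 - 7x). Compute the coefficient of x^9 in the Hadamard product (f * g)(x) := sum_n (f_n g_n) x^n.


f has coefficients f_k = 2^k and g has coefficients g_k = 7^k, so the Hadamard product has coefficient (f*g)_k = 2^k * 7^k = 14^k.
For k = 9: 14^9 = 20661046784.

20661046784


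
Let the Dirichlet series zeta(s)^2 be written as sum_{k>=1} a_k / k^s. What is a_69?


The Dirichlet convolution of the constant function 1 with itself gives (1 * 1)(k) = sum_{d | k} 1 = d(k), the number of positive divisors of k.
Since zeta(s) = sum_{k>=1} 1/k^s, we have zeta(s)^2 = sum_{k>=1} d(k)/k^s, so a_k = d(k).
For k = 69: the divisors are 1, 3, 23, 69.
Count = 4.

4


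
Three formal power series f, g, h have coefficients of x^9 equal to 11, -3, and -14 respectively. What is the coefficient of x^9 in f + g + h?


Series addition is componentwise:
11 + -3 + -14
= -6

-6


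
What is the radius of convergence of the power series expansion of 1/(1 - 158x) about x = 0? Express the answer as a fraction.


Expanding 1/(1 - 158x) = sum_{k>=0} 158^k x^k, the series converges when |158x| < 1, i.e., |x| < 1/158.
So the radius of convergence is 1/158 = 1/158.

1/158


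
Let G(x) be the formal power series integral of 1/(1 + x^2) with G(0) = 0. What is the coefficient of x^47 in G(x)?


1/(1 + x^2) = sum_{j>=0} (-1)^j x^(2j). Integrating termwise with G(0) = 0:
G(x) = sum_{j>=0} (-1)^j x^(2j+1) / (2j+1) = arctan(x).
Only odd powers are nonzero. For x^47 write 47 = 2*23 + 1, giving
(-1)^23 / 47 = -1/47 = -1/47.

-1/47


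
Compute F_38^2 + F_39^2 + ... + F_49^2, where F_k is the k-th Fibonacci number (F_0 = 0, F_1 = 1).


There is a standard identity sum_{k=0}^{N} F_k^2 = F_N * F_{N+1} (proved inductively from the telescoping relation F_k^2 = F_k F_{k+1} - F_{k-1} F_k). Then
sum_{k=38}^{49} F_k^2 = F_49 F_50 - F_37 F_38.
Computing: F_49 = 7778742049, F_50 = 12586269025, F_37 = 24157817, F_38 = 39088169.
Sum = 7778742049 * 12586269025 - 24157817 * 39088169 = 97904395819960165152.

97904395819960165152


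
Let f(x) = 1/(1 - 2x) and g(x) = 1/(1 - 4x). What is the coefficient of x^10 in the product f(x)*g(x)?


The coefficient of x^n in f*g is the Cauchy product: sum_{k=0}^{n} a^k * b^(n-k).
With a=2, b=4, n=10:
sum_{k=0}^{10} 2^k * 4^(10-k)
= 2096128

2096128


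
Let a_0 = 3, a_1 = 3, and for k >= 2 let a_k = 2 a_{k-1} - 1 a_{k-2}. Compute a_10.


Iterating the recurrence forward:
a_0 = 3
a_1 = 3
a_2 = 2*3 - 1*3 = 3
a_3 = 2*3 - 1*3 = 3
a_4 = 2*3 - 1*3 = 3
a_5 = 2*3 - 1*3 = 3
a_6 = 2*3 - 1*3 = 3
a_7 = 2*3 - 1*3 = 3
a_8 = 2*3 - 1*3 = 3
a_9 = 2*3 - 1*3 = 3
a_10 = 2*3 - 1*3 = 3
So a_10 = 3.

3


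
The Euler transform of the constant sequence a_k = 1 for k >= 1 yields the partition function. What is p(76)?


The Euler transform converts the sequence a_k = 1 into the number of integer partitions.
Using the recurrence or dynamic programming:
p(76) = 9289091

9289091


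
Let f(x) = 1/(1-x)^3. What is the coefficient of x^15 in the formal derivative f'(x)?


Differentiate: d/dx [ 1/(1-x)^r ] = r / (1-x)^(r+1).
Here r = 3, so f'(x) = 3 / (1-x)^4.
The expansion of 1/(1-x)^(r+1) has coefficient of x^n equal to C(n+r, r).
So the coefficient of x^15 in f'(x) is
3 * C(18, 3) = 3 * 816 = 2448

2448


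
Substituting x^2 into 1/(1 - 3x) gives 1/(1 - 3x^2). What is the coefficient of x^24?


The coefficient of x^(2m) in 1/(1 - 3x^2) is 3^m.
With n = 24 = 2*12, the coefficient is 3^12 = 531441.

531441


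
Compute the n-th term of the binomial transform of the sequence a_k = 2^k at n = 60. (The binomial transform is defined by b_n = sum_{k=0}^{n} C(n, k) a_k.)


With a_k = 2^k, b_n = sum_{k=0}^{n} C(n, k) 2^k = (1 + 2)^n by the binomial theorem.
For n = 60: (1 + 2)^60 = 3^60 = 42391158275216203514294433201.

42391158275216203514294433201


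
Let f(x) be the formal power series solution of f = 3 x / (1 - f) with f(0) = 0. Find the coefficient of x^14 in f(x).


Apply Lagrange inversion: f = 3 x * phi(f) with phi(t) = 1/(1 - t), so
[x^n] f = 3^n * (1/n) [t^(n-1)] phi(t)^n = 3^n * (1/n) [t^(n-1)] (1 - t)^(-n) = 3^n * (1/n) C(2n - 2, n - 1) = 3^n * C_{n-1}.
For n = 14: C_13 = C(26, 13) / 14 = 10400600/14 = 742900.
With the 3^14 = 4782969 factor, the coefficient is 4782969 * 742900 = 3553267670100.

3553267670100


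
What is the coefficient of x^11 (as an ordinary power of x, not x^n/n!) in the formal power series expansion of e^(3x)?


The exponential series is e^y = sum_{k>=0} y^k / k!. Substituting y = 3x gives
e^(3x) = sum_{k>=0} 3^k x^k / k!.
So the coefficient of x^n is a^n/n! with a = 3, n = 11:
3^11 / 11! = 177147/39916800 = 2187/492800

2187/492800


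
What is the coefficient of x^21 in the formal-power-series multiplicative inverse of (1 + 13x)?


The inverse is 1/(1 + 13x). Apply the geometric identity 1/(1 - y) = sum_{k>=0} y^k with y = -13x:
1/(1 + 13x) = sum_{k>=0} (-13)^k x^k.
So the coefficient of x^21 is (-13)^21 = -247064529073450392704413.

-247064529073450392704413


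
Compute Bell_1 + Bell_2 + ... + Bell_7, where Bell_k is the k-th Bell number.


Recall Bell_k counts set partitions of a k-set (with Bell_0 = 1 by convention).
Bell_1 through Bell_7: 1, 2, 5, 15, 52, 203, 877
Sum = 1 + 2 + 5 + 15 + 52 + 203 + 877 = 1155.

1155


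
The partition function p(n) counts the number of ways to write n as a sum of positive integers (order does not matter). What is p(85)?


Using the generating function prod_{k>=1} 1/(1-x^k), we compute p(85).
By dynamic programming over parts 1 through 85:
p(85) = 30167357

30167357


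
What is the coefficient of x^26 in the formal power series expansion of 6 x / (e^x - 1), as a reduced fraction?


The exponential generating function for Bernoulli numbers is
x / (e^x - 1) = sum_{k>=0} B_k x^k / k!.
So the coefficient of x^26 in 6 x / (e^x - 1) is 6 B_26 / 26!.
Computing: B_26 = 8553103/6, 26! = 403291461126605635584000000, giving
6 * 8553103/6 / 403291461126605635584000000 = 657931/31022420086661971968000000.

657931/31022420086661971968000000


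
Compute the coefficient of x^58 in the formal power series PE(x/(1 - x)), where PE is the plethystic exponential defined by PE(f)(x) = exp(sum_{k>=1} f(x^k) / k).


For f(x) = x/(1 - x) we have
sum_{k>=1} f(x^k) / k = sum_{k>=1} (1/k) * x^k / (1 - x^k) = sum_{k, m >= 1} x^(k m) / k,
which after exponentiating simplifies to
PE(x/(1 - x)) = prod_{k>=1} 1 / (1 - x^k).
This is the generating function for the partition function p(n), so the coefficient of x^58 is p(58).
Computing p(58) by dynamic programming over parts 1, 2, ..., 58: p(58) = 715220.

715220


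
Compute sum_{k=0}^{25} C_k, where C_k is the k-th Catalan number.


C_0 through C_25: 1, 1, 2, 5, 14, 42, 132, 429, 1430, 4862, 16796, 58786, 208012, 742900, 2674440, 9694845, 35357670, 129644790, 477638700, 1767263190, 6564120420, 24466267020, 91482563640, 343059613650, 1289904147324, 4861946401452
Sum = 1 + 1 + 2 + 5 + 14 + 42 + 132 + 429 + 1430 + 4862 + 16796 + 58786 + 208012 + 742900 + 2674440 + 9694845 + 35357670 + 129644790 + 477638700 + 1767263190 + 6564120420 + 24466267020 + 91482563640 + 343059613650 + 1289904147324 + 4861946401452
= 6619846420553

6619846420553


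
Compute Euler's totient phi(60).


phi(n) counts integers in [1, n] coprime to n. Using the multiplicative formula phi(n) = n * prod_{p | n} (1 - 1/p):
60 = 2^2 * 3 * 5, so
phi(60) = 60 * (1 - 1/2) * (1 - 1/3) * (1 - 1/5) = 16.

16


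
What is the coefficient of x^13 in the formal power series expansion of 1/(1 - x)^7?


The expansion 1/(1 - x)^r = sum_{k>=0} C(k + r - 1, r - 1) x^k follows from the multiset / negative-binomial theorem (or from repeated differentiation of the geometric series).
For r = 7 and k = 13:
C(19, 6) = 121645100408832000 / (720 * 6227020800) = 27132.

27132


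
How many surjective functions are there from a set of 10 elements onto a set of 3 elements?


By inclusion-exclusion on which target elements are missed, the number of surjections from an n-set onto a k-set is
surj(n, k) = sum_{j=0}^{k} (-1)^j C(k, j) (k - j)^n.
Equivalently surj(n, k) = k! * S(n, k), where S(n, k) is the Stirling number of the second kind.
For n = 10, k = 3:
S(10, 3) = 9330, so
surj = 3! * 9330 = 6 * 9330 = 55980.

55980


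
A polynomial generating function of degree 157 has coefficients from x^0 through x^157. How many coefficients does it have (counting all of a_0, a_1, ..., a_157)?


A polynomial of degree 157 takes the form a_0 + a_1 x + ... + a_157 x^157.
The number of coefficients is 157 + 1 = 158.

158


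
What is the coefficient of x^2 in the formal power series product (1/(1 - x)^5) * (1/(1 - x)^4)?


Combine the factors: (1/(1 - x)^5) * (1/(1 - x)^4) = 1/(1 - x)^9.
Then use 1/(1 - x)^r = sum_{k>=0} C(k + r - 1, r - 1) x^k with r = 9 and k = 2:
C(10, 8) = 45.

45


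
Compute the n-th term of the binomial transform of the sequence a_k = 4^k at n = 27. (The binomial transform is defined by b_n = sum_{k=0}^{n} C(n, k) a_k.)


With a_k = 4^k, b_n = sum_{k=0}^{n} C(n, k) 4^k = (1 + 4)^n by the binomial theorem.
For n = 27: (1 + 4)^27 = 5^27 = 7450580596923828125.

7450580596923828125


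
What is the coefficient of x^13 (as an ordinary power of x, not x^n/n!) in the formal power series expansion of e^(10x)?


The exponential series is e^y = sum_{k>=0} y^k / k!. Substituting y = 10x gives
e^(10x) = sum_{k>=0} 10^k x^k / k!.
So the coefficient of x^n is a^n/n! with a = 10, n = 13:
10^13 / 13! = 10000000000000/6227020800 = 390625000/243243

390625000/243243


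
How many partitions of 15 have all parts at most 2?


Using the generating function (1-x)^(-1)(1-x^2)^(-1),
the coefficient of x^15 counts these restricted partitions.
Result = 8

8


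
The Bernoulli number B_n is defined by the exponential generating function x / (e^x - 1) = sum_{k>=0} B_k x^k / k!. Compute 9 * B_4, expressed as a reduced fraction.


Bernoulli numbers can also be computed recursively via B_0 = 1 and sum_{j=0}^{m} C(m+1, j) B_j = 0 for m >= 1. Odd-index Bernoulli numbers vanish for k >= 3.
Computing B_4 = -1/30, so 9 * B_4 = 9 * -1/30 = -3/10.

-3/10


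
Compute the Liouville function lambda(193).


The Liouville function is lambda(k) = (-1)^Omega(k), where Omega(k) counts the prime factors of k with multiplicity.
Factoring: 193 = 193, so Omega(193) = 1.
lambda(193) = (-1)^1 = -1.

-1


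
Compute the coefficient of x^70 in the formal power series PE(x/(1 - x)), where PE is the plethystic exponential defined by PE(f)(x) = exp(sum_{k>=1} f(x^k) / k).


For f(x) = x/(1 - x) we have
sum_{k>=1} f(x^k) / k = sum_{k>=1} (1/k) * x^k / (1 - x^k) = sum_{k, m >= 1} x^(k m) / k,
which after exponentiating simplifies to
PE(x/(1 - x)) = prod_{k>=1} 1 / (1 - x^k).
This is the generating function for the partition function p(n), so the coefficient of x^70 is p(70).
Computing p(70) by dynamic programming over parts 1, 2, ..., 70: p(70) = 4087968.

4087968


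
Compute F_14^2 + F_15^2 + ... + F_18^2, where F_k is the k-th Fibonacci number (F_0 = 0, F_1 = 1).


There is a standard identity sum_{k=0}^{N} F_k^2 = F_N * F_{N+1} (proved inductively from the telescoping relation F_k^2 = F_k F_{k+1} - F_{k-1} F_k). Then
sum_{k=14}^{18} F_k^2 = F_18 F_19 - F_13 F_14.
Computing: F_18 = 2584, F_19 = 4181, F_13 = 233, F_14 = 377.
Sum = 2584 * 4181 - 233 * 377 = 10715863.

10715863


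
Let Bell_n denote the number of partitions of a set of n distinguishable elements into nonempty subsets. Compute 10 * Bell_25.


Bell_25 can be computed from the Bell triangle or from Dobinski's identity Bell_n = (1/e) * sum_{k>=0} k^n / k!.
Computing Bell_25 = 4638590332229999353.
Then 10 * 4638590332229999353 = 46385903322299993530.

46385903322299993530


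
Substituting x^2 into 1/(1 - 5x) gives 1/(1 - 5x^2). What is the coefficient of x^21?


Since 1/(1 - 5x^2) only has even powers of x,
the coefficient of x^21 (odd) is 0.

0


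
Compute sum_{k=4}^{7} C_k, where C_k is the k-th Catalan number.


C_4 through C_7: 14, 42, 132, 429
Sum = 14 + 42 + 132 + 429
= 617

617


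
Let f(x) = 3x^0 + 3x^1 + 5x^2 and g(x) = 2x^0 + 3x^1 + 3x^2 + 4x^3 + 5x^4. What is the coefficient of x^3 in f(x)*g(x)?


Cauchy product at x^3:
3*4 + 3*3 + 5*3
= 36

36


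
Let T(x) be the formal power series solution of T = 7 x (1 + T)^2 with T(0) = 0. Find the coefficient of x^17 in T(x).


Apply the Lagrange inversion formula: if T = 7 x * phi(T) with phi(t) = (1 + t)^2, then [x^n] T = 7^n * (1/n) [t^(n-1)] phi(t)^n = 7^n * (1/n) [t^(n-1)] (1 + t)^(2n) = 7^n * (1/n) C(2n, n-1).
Using the identity C(2n, n-1) = C(2n, n) * n / (n+1), the unscaled factor equals C(2n, n) / (n+1) = C_n, the n-th Catalan number.
For n = 17: C_17 = C(34, 17) / 18 = 2333606220/18 = 129644790.
With the 7^17 = 232630513987207 factor, the coefficient is 232630513987207 * 129644790 = 30159334133463514201530.

30159334133463514201530


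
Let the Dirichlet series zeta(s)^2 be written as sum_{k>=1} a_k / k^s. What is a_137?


The Dirichlet convolution of the constant function 1 with itself gives (1 * 1)(k) = sum_{d | k} 1 = d(k), the number of positive divisors of k.
Since zeta(s) = sum_{k>=1} 1/k^s, we have zeta(s)^2 = sum_{k>=1} d(k)/k^s, so a_k = d(k).
For k = 137: the divisors are 1, 137.
Count = 2.

2


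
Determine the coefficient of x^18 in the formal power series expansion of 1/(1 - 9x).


The geometric series identity gives 1/(1 - c x) = sum_{k>=0} c^k x^k, so the coefficient of x^k is c^k.
Here c = 9 and k = 18.
Computing: 9^18 = 150094635296999121

150094635296999121


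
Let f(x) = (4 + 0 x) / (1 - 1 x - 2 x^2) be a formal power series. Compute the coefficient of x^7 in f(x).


Write f(x) = sum_{k>=0} a_k x^k. Multiplying both sides by 1 - 1 x - 2 x^2 gives
(1 - 1 x - 2 x^2) sum_{k>=0} a_k x^k = 4 + 0 x.
Matching coefficients:
 x^0: a_0 = 4
 x^1: a_1 - 1 a_0 = 0  =>  a_1 = 1*4 + 0 = 4
 x^k (k >= 2): a_k = 1 a_{k-1} + 2 a_{k-2}.
Iterating: a_2 = 12, a_3 = 20, a_4 = 44, a_5 = 84, a_6 = 172, a_7 = 340.
So the coefficient of x^7 is 340.

340


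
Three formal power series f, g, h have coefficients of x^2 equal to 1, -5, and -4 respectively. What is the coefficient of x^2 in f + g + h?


Series addition is componentwise:
1 + -5 + -4
= -8

-8


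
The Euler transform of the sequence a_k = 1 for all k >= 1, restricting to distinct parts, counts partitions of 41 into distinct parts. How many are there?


Partitions of 41 into distinct parts can be computed via generating function.
Product (1+x)(1+x^2)(1+x^3)...
The coefficient of x^41 = 1260

1260


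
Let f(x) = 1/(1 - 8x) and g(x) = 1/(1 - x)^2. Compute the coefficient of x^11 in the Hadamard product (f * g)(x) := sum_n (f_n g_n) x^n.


f has coefficients f_k = 8^k. For g = 1/(1 - x)^2 the coefficient is g_k = C(k + 1, 1) = k + 1. The Hadamard coefficient is (f * g)_k = 8^k * (k + 1).
For k = 11: 8^11 * 12 = 8589934592 * 12 = 103079215104.

103079215104


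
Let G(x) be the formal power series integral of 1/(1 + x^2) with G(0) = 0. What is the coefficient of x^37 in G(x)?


1/(1 + x^2) = sum_{j>=0} (-1)^j x^(2j). Integrating termwise with G(0) = 0:
G(x) = sum_{j>=0} (-1)^j x^(2j+1) / (2j+1) = arctan(x).
Only odd powers are nonzero. For x^37 write 37 = 2*18 + 1, giving
(-1)^18 / 37 = 1/37 = 1/37.

1/37


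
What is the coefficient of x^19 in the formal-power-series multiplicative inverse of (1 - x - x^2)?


Let the inverse be f(x) = sum_{k>=0} a_k x^k. From f(x) * (1 - x - x^2) = 1 and matching coefficients:
 x^0: a_0 = 1.
 x^1: a_1 - a_0 = 0, so a_1 = 1.
 x^k (k >= 2): a_k - a_{k-1} - a_{k-2} = 0, i.e. a_k = a_{k-1} + a_{k-2}.
This is the Fibonacci-type recurrence shifted so that a_0 = a_1 = 1.
Iterating: a_0=1, a_1=1, a_2=2, a_3=3, a_4=5, a_5=8, a_6=13, a_7=21, a_8=34, a_9=55, ...
a_19 = 6765.

6765


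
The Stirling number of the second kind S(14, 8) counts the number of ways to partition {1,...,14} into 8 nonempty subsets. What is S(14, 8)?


Using the explicit formula S(n,k) = (1/k!) sum_{j=0}^{k} (-1)^(k-j) C(k,j) j^n:
S(14, 8) = 20912320
Equivalently, S(n,k) is n! times the coefficient of x^n in the EGF (e^x - 1)^k / k!.

20912320


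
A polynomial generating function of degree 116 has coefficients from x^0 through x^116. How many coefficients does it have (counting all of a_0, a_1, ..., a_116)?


A polynomial of degree 116 takes the form a_0 + a_1 x + ... + a_116 x^116.
The number of coefficients is 116 + 1 = 117.

117


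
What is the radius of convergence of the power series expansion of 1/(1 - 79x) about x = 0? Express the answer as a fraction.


Expanding 1/(1 - 79x) = sum_{k>=0} 79^k x^k, the series converges when |79x| < 1, i.e., |x| < 1/79.
So the radius of convergence is 1/79 = 1/79.

1/79


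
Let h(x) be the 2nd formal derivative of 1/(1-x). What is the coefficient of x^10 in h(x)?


Differentiating 2 times: d^2/dx^2 [1/(1-x)] = 2!/(1-x)^3.
The expansion 1/(1-x)^3 = sum_{k>=0} C(k+2, 2) x^k, so the coefficient of x^n in 2!/(1-x)^3 is 2! * C(n+2, 2).
For n = 10: 2 * C(12, 2) = 2 * 66 = 132

132


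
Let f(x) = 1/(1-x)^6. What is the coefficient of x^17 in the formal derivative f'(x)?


Differentiate: d/dx [ 1/(1-x)^r ] = r / (1-x)^(r+1).
Here r = 6, so f'(x) = 6 / (1-x)^7.
The expansion of 1/(1-x)^(r+1) has coefficient of x^n equal to C(n+r, r).
So the coefficient of x^17 in f'(x) is
6 * C(23, 6) = 6 * 100947 = 605682

605682


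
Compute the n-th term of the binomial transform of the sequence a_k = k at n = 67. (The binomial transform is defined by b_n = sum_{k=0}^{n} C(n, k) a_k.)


With a_k = k, b_n = sum_{k=0}^{n} C(n, k) k. Using k * C(n, k) = n * C(n-1, k-1) gives b_n = n * sum_{k>=1} C(n-1, k-1) = n * 2^(n-1).
For n = 67: 67 * 2^66 = 67 * 73786976294838206464 = 4943727411754159833088.

4943727411754159833088


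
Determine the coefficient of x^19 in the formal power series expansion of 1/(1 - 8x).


The geometric series identity gives 1/(1 - c x) = sum_{k>=0} c^k x^k, so the coefficient of x^k is c^k.
Here c = 8 and k = 19.
Computing: 8^19 = 144115188075855872

144115188075855872


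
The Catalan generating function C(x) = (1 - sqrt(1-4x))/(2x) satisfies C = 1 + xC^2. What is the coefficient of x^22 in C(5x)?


Substituting x -> 5x scales the n-th coefficient by 5^n, so [x^22] C(5x) = 5^22 * C_22.
C_22 = C(2*22, 22)/(23) = 2104098963720/23 = 91482563640.
So 5^22 * 91482563640 = 2384185791015625 * 91482563640 = 218111428356170654296875000.

218111428356170654296875000


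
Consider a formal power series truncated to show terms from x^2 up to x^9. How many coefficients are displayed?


From x^2 to x^9 inclusive, the count is 9 - 2 + 1 = 8.

8


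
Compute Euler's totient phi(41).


phi(n) counts integers in [1, n] coprime to n. Using the multiplicative formula phi(n) = n * prod_{p | n} (1 - 1/p):
41 = 41, so
phi(41) = 41 * (1 - 1/41) = 40.

40


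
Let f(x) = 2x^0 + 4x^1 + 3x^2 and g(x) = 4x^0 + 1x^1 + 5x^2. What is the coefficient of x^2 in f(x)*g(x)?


Cauchy product at x^2:
2*5 + 4*1 + 3*4
= 26

26


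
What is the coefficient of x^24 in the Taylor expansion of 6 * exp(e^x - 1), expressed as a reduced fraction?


exp(e^x - 1) = sum_{k>=0} Bell_k x^k / k!, where Bell_k is the k-th Bell number.
So the coefficient of x^24 is 6 * Bell_24 / 24!.
Computing: Bell_24 = 445958869294805289 and 24! = 620448401733239439360000, giving
6 * 445958869294805289/620448401733239439360000 = 148652956431601763/34469355651846635520000.

148652956431601763/34469355651846635520000


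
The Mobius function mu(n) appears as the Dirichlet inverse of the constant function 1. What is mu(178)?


178 = 2 * 89 (all distinct primes).
mu(178) = (-1)^2 = 1

1


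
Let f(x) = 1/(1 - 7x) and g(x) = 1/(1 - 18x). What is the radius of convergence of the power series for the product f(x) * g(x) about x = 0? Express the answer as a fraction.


The radius of 1/(1 - 7x) is 1/7 (nearest singularity at x = 1/7), and the radius of 1/(1 - 18x) is 1/18.
The product f(x)*g(x) = 1/((1 - 7x)(1 - 18x)) has singularities at both 1/7 and 1/18, so its radius of convergence is the distance to the nearest one:
min(1/7, 1/18) = 1/18.

1/18


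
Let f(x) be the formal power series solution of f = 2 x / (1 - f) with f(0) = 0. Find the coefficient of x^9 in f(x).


Apply Lagrange inversion: f = 2 x * phi(f) with phi(t) = 1/(1 - t), so
[x^n] f = 2^n * (1/n) [t^(n-1)] phi(t)^n = 2^n * (1/n) [t^(n-1)] (1 - t)^(-n) = 2^n * (1/n) C(2n - 2, n - 1) = 2^n * C_{n-1}.
For n = 9: C_8 = C(16, 8) / 9 = 12870/9 = 1430.
With the 2^9 = 512 factor, the coefficient is 512 * 1430 = 732160.

732160


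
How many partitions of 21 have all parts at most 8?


Using the generating function (1-x)^(-1)(1-x^2)^(-1)...(1-x^8)^(-1),
the coefficient of x^21 counts these restricted partitions.
Result = 525

525


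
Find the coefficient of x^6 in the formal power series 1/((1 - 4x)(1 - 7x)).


By partial fractions or Cauchy convolution:
The coefficient equals sum_{k=0}^{6} 4^k * 7^(6-k).
= 269053

269053


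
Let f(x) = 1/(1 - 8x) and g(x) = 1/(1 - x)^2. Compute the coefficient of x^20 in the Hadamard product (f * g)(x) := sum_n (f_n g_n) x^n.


f has coefficients f_k = 8^k. For g = 1/(1 - x)^2 the coefficient is g_k = C(k + 1, 1) = k + 1. The Hadamard coefficient is (f * g)_k = 8^k * (k + 1).
For k = 20: 8^20 * 21 = 1152921504606846976 * 21 = 24211351596743786496.

24211351596743786496


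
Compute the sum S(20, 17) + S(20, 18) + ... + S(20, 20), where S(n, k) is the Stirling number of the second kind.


By definition, S(n, k) counts partitions of an n-set into exactly k nonempty blocks.
Computing row n = 20 for k = 17..20:
S(20, k): 741285, 15675, 190, 1
Sum = 757151.

757151


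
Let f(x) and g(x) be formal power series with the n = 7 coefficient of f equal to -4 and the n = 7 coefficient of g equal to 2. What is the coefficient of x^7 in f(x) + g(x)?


Addition of formal power series is termwise.
The coefficient of x^7 in f + g = -4 + 2
= -2

-2


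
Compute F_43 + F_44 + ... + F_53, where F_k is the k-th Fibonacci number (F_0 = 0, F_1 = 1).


Use the identity sum_{k=0}^{N} F_k = F_{N+2} - 1 (which follows from F_{k+2} - F_{k+1} = F_k). Then
sum_{k=43}^{53} F_k = (F_{55} - 1) - (F_{44} - 1) = F_{55} - F_{44}.
Computing: F_{55} = 139583862445, F_{44} = 701408733, so
Sum = 139583862445 - 701408733 = 138882453712.

138882453712


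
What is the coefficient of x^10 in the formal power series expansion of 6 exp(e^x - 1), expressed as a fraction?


exp(e^x - 1) is the exponential generating function for the Bell numbers Bell_k: exp(e^x - 1) = sum_{k>=0} Bell_k x^k / k!.
So the coefficient of x^10 in 6 exp(e^x - 1) is 6 Bell_10 / 10!.
Computing: Bell_10 = 115975 and 10! = 3628800, giving
6 * 115975/3628800 = 4639/24192.

4639/24192


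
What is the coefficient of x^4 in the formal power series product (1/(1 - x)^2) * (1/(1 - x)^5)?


Combine the factors: (1/(1 - x)^2) * (1/(1 - x)^5) = 1/(1 - x)^7.
Then use 1/(1 - x)^r = sum_{k>=0} C(k + r - 1, r - 1) x^k with r = 7 and k = 4:
C(10, 6) = 210.

210


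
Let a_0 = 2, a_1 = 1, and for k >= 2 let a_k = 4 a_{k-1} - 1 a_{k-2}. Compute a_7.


Iterating the recurrence forward:
a_0 = 2
a_1 = 1
a_2 = 4*1 - 1*2 = 2
a_3 = 4*2 - 1*1 = 7
a_4 = 4*7 - 1*2 = 26
a_5 = 4*26 - 1*7 = 97
a_6 = 4*97 - 1*26 = 362
a_7 = 4*362 - 1*97 = 1351
So a_7 = 1351.

1351


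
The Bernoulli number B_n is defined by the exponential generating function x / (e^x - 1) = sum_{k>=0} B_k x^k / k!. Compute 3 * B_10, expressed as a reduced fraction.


Bernoulli numbers can also be computed recursively via B_0 = 1 and sum_{j=0}^{m} C(m+1, j) B_j = 0 for m >= 1. Odd-index Bernoulli numbers vanish for k >= 3.
Computing B_10 = 5/66, so 3 * B_10 = 3 * 5/66 = 5/22.

5/22


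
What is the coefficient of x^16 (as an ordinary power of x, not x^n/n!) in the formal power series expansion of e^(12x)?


The exponential series is e^y = sum_{k>=0} y^k / k!. Substituting y = 12x gives
e^(12x) = sum_{k>=0} 12^k x^k / k!.
So the coefficient of x^n is a^n/n! with a = 12, n = 16:
12^16 / 16! = 184884258895036416/20922789888000 = 7739670528/875875

7739670528/875875


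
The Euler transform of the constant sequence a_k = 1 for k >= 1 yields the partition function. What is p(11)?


The Euler transform converts the sequence a_k = 1 into the number of integer partitions.
Using the recurrence or dynamic programming:
p(11) = 56

56


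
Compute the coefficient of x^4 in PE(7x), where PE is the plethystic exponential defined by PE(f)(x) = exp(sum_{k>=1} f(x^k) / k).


With f(x) = 7x, the exponent is sum_{k>=1} 7 x^k / k = 7 * (-ln(1 - x)). Exponentiating:
PE(7x) = exp(-7 ln(1 - x)) = 1/(1 - x)^7.
By the negative binomial expansion, [x^n] 1/(1 - x)^7 = C(n + 6, 6).
For n = 4: C(10, 6) = 210.

210


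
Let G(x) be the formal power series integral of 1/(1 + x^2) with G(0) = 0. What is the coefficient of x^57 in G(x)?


1/(1 + x^2) = sum_{j>=0} (-1)^j x^(2j). Integrating termwise with G(0) = 0:
G(x) = sum_{j>=0} (-1)^j x^(2j+1) / (2j+1) = arctan(x).
Only odd powers are nonzero. For x^57 write 57 = 2*28 + 1, giving
(-1)^28 / 57 = 1/57 = 1/57.

1/57


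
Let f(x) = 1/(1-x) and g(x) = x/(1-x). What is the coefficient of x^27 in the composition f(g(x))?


First simplify the composition: f(g(x)) = 1/(1 - x/(1-x)) = (1-x)/((1-x) - x) = (1-x)/(1-2x).
Now extract the coefficient. Write (1-x)/(1-2x) = 1/(1-2x) - x/(1-2x).
The coefficient of x^n in 1/(1-2x) is 2^n, and in x/(1-2x) is 2^(n-1) (for n >= 1).
So the coefficient of x^27 is 2^27 - 2^26 = 134217728 - 67108864 = 67108864.

67108864


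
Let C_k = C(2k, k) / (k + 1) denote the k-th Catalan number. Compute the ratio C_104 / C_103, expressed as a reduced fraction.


Using C_k = (2k)! / (k! (k+1)!), the ratio C_{k+1}/C_k simplifies to
C_{k+1}/C_k = [(2k+2)! / ((k+1)! (k+2)!)] * [k! (k+1)! / (2k)!]
 = (2k+2)(2k+1) / ((k+1)(k+2)) = 2(2k+1) / (k+2).
For k = 103: 2(2*103 + 1) / (103 + 2) = 414/105 = 138/35.

138/35


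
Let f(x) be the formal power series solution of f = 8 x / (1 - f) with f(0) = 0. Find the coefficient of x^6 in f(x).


Apply Lagrange inversion: f = 8 x * phi(f) with phi(t) = 1/(1 - t), so
[x^n] f = 8^n * (1/n) [t^(n-1)] phi(t)^n = 8^n * (1/n) [t^(n-1)] (1 - t)^(-n) = 8^n * (1/n) C(2n - 2, n - 1) = 8^n * C_{n-1}.
For n = 6: C_5 = C(10, 5) / 6 = 252/6 = 42.
With the 8^6 = 262144 factor, the coefficient is 262144 * 42 = 11010048.

11010048


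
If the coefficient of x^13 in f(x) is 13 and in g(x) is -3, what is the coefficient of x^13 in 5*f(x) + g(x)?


Scalar multiplication scales coefficients: 5 * 13 = 65.
Then add the g coefficient: 65 + -3
= 62

62


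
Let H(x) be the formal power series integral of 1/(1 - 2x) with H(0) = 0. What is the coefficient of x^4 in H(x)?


1/(1 - 2x) = sum_{k>=0} 2^k x^k. Integrating termwise with H(0) = 0:
H(x) = sum_{k>=0} 2^k x^(k+1) / (k+1) = sum_{m>=1} 2^(m-1) x^m / m.
For m = 4: 2^3/4 = 8/4 = 2.

2


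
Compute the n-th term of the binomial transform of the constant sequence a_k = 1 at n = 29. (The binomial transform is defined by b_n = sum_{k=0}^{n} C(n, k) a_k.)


With a_k = 1 for all k, b_n = sum_{k=0}^{n} C(n, k) = 2^n by the binomial theorem.
For n = 29: 2^29 = 536870912.

536870912


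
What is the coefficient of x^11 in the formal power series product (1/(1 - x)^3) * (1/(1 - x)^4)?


Combine the factors: (1/(1 - x)^3) * (1/(1 - x)^4) = 1/(1 - x)^7.
Then use 1/(1 - x)^r = sum_{k>=0} C(k + r - 1, r - 1) x^k with r = 7 and k = 11:
C(17, 6) = 12376.

12376


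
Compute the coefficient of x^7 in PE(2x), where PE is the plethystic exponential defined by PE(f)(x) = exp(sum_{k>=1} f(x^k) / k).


With f(x) = 2x, the exponent is sum_{k>=1} 2 x^k / k = 2 * (-ln(1 - x)). Exponentiating:
PE(2x) = exp(-2 ln(1 - x)) = 1/(1 - x)^2.
By the negative binomial expansion, [x^n] 1/(1 - x)^2 = C(n + 1, 1).
For n = 7: C(8, 1) = 8.

8


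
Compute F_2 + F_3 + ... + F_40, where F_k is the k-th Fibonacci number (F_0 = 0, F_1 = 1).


Use the identity sum_{k=0}^{N} F_k = F_{N+2} - 1 (which follows from F_{k+2} - F_{k+1} = F_k). Then
sum_{k=2}^{40} F_k = (F_{42} - 1) - (F_{3} - 1) = F_{42} - F_{3}.
Computing: F_{42} = 267914296, F_{3} = 2, so
Sum = 267914296 - 2 = 267914294.

267914294


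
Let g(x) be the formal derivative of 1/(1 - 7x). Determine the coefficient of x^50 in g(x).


Differentiate termwise: d/dx sum_{k>=0} 7^k x^k = sum_{k>=1} k 7^k x^(k-1) = sum_{j>=0} (j+1) 7^(j+1) x^j.
Equivalently, d/dx [1/(1 - 7x)] = 7/(1 - 7x)^2.
For j = 50: 51 * 7^51 = 51 * 12589255298531885026341962383987545444758743 = 642052020225126136343440081583364817682695893.

642052020225126136343440081583364817682695893


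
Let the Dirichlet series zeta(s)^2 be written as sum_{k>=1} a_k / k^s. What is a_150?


The Dirichlet convolution of the constant function 1 with itself gives (1 * 1)(k) = sum_{d | k} 1 = d(k), the number of positive divisors of k.
Since zeta(s) = sum_{k>=1} 1/k^s, we have zeta(s)^2 = sum_{k>=1} d(k)/k^s, so a_k = d(k).
For k = 150: the divisors are 1, 2, 3, 5, 6, 10, 15, 25, 30, 50, 75, 150.
Count = 12.

12


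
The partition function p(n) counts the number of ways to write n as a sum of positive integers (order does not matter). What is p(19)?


Using the generating function prod_{k>=1} 1/(1-x^k), we compute p(19).
By dynamic programming over parts 1 through 19:
p(19) = 490

490


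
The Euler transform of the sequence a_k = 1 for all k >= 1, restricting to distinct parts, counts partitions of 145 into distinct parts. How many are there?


Partitions of 145 into distinct parts can be computed via generating function.
Product (1+x)(1+x^2)(1+x^3)...
The coefficient of x^145 = 13699699

13699699


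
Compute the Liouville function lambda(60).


The Liouville function is lambda(k) = (-1)^Omega(k), where Omega(k) counts the prime factors of k with multiplicity.
Factoring: 60 = 2 * 2 * 3 * 5, so Omega(60) = 4.
lambda(60) = (-1)^4 = 1.

1


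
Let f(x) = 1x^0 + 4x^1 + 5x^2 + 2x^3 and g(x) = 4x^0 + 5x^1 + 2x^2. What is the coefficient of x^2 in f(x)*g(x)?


Cauchy product at x^2:
1*2 + 4*5 + 5*4
= 42

42


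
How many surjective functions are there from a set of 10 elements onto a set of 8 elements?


By inclusion-exclusion on which target elements are missed, the number of surjections from an n-set onto a k-set is
surj(n, k) = sum_{j=0}^{k} (-1)^j C(k, j) (k - j)^n.
Equivalently surj(n, k) = k! * S(n, k), where S(n, k) is the Stirling number of the second kind.
For n = 10, k = 8:
S(10, 8) = 750, so
surj = 8! * 750 = 40320 * 750 = 30240000.

30240000


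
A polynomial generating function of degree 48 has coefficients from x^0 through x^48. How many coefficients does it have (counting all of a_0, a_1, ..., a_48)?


A polynomial of degree 48 takes the form a_0 + a_1 x + ... + a_48 x^48.
The number of coefficients is 48 + 1 = 49.

49


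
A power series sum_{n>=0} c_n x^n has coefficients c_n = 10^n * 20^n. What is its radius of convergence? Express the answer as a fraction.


By the root test (Cauchy-Hadamard), the radius is R = 1 / limsup_n |c_n|^(1/n).
Here |c_n|^(1/n) = (10^n * 20^n)^(1/n) = 10 * 20 = 200 for all n.
So R = 1/200 = 1/200.

1/200
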